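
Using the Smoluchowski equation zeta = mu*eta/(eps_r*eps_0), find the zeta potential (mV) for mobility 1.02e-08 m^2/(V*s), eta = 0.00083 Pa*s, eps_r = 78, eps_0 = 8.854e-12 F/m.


Smoluchowski equation: zeta = mu * eta / (eps_r * eps_0)
zeta = 1.02e-08 * 0.00083 / (78 * 8.854e-12)
zeta = 0.012259 V = 12.26 mV

12.26


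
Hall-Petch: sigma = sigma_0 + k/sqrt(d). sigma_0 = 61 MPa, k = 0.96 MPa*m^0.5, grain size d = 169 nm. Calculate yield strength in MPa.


d = 169 nm = 1.69e-07 m
sqrt(d) = 0.0004110961
Hall-Petch contribution = k / sqrt(d) = 0.96 / 0.0004110961 = 2335.2 MPa
sigma = sigma_0 + k/sqrt(d) = 61 + 2335.2 = 2396.2 MPa

2396.2


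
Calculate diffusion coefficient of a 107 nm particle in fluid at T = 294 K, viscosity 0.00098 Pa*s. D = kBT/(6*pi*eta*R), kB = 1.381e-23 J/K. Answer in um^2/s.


Radius R = 107/2 = 53.5 nm = 5.35e-08 m
D = kB*T / (6*pi*eta*R)
D = 1.381e-23 * 294 / (6 * pi * 0.00098 * 5.35e-08)
D = 4.10828e-12 m^2/s = 4.108 um^2/s

4.108


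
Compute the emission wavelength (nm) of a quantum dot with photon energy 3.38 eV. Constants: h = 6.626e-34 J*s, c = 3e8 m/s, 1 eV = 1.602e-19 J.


Convert energy: E = 3.38 eV = 3.38 * 1.602e-19 = 5.41476e-19 J
lambda = h*c / E = 6.626e-34 * 3e8 / 5.41476e-19
lambda = 3.67108e-07 m = 367.1 nm

367.1


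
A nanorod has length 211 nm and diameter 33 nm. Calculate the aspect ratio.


Aspect ratio AR = length / diameter
AR = 211 / 33
AR = 6.39

6.39


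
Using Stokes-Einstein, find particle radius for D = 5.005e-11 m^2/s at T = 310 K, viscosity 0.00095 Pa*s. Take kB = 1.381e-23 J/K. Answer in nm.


Stokes-Einstein: R = kB*T / (6*pi*eta*D)
R = 1.381e-23 * 310 / (6 * pi * 0.00095 * 5.005e-11)
R = 4.77668e-09 m = 4.78 nm

4.78


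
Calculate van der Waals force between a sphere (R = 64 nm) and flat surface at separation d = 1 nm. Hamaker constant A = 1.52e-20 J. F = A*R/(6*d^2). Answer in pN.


Convert to SI: R = 64 nm = 6.4e-08 m, d = 1 nm = 1e-09 m
F = A * R / (6 * d^2)
F = 1.52e-20 * 6.4e-08 / (6 * (1e-09)^2)
F = 1.62133e-10 N = 162.133 pN

162.133


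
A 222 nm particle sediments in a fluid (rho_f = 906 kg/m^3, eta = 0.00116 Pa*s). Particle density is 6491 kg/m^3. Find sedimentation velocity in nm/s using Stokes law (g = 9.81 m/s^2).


Radius R = 222/2 nm = 1.11e-07 m
Density difference = 6491 - 906 = 5585 kg/m^3
v = 2 * R^2 * (rho_p - rho_f) * g / (9 * eta)
v = 2 * (1.11e-07)^2 * 5585 * 9.81 / (9 * 0.00116)
v = 1.29321e-07 m/s = 129.3206 nm/s

129.3206


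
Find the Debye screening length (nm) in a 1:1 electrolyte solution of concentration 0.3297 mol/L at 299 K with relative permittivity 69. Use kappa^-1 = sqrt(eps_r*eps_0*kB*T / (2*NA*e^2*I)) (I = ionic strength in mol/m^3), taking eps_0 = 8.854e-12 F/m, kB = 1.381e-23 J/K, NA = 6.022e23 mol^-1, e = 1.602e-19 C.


Ionic strength I = 0.3297 * 1^2 * 1000 = 329.7 mol/m^3
kappa^-1 = sqrt(69 * 8.854e-12 * 1.381e-23 * 299 / (2 * 6.022e23 * (1.602e-19)^2 * 329.7))
kappa^-1 = 0.498 nm

0.498


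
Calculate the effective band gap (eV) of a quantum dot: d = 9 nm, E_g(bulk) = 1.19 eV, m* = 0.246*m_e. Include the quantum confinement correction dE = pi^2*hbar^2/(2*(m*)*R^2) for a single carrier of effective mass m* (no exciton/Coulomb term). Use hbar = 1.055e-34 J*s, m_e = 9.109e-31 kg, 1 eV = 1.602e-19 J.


Radius R = 9/2 nm = 4.5e-09 m
Confinement energy dE = pi^2 * hbar^2 / (2 * m_eff * m_e * R^2)
dE = pi^2 * (1.055e-34)^2 / (2 * 0.246 * 9.109e-31 * (4.5e-09)^2) J, divided by 1.602e-19 J/eV
dE = 0.0756 eV
Total band gap = E_g(bulk) + dE = 1.19 + 0.0756 = 1.2656 eV

1.2656


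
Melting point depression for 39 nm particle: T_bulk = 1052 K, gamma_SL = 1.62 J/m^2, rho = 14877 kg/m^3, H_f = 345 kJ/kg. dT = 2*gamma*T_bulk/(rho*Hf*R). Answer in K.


Radius R = 39/2 = 19.5 nm = 1.95e-08 m
Convert H_f = 345 kJ/kg = 345000 J/kg
dT = 2 * gamma_SL * T_bulk / (rho * H_f * R)
dT = 2 * 1.62 * 1052 / (14877 * 345000 * 1.95e-08)
dT = 34.1 K

34.1


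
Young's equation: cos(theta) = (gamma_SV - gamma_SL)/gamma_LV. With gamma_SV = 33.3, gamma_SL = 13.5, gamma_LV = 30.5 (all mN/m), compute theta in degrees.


cos(theta) = (gamma_SV - gamma_SL) / gamma_LV
cos(theta) = (33.3 - 13.5) / 30.5
cos(theta) = 0.64918
theta = arccos(0.64918) = 49.52 degrees

49.52


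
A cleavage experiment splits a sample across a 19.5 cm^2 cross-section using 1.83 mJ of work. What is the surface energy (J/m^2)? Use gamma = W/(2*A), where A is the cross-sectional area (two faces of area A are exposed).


Convert: A = 19.5 cm^2 = 0.00195 m^2, W = 1.83 mJ = 0.00183 J
Cleaving exposes two faces of area A, so total new surface = 2*A and gamma = W / (2*A)
gamma = 0.00183 / (2 * 0.00195)
gamma = 0.469 J/m^2

0.469


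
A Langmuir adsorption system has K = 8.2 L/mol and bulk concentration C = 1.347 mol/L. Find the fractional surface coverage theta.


Langmuir isotherm: theta = K*C / (1 + K*C)
K*C = 8.2 * 1.347 = 11.0454
theta = 11.0454 / (1 + 11.0454) = 11.0454 / 12.0454
theta = 0.917

0.917


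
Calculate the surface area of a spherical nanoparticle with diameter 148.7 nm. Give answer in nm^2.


Radius r = 148.7/2 = 74.35 nm
Surface area SA = 4 * pi * r^2
SA = 4 * pi * (74.35)^2
SA = 69465.92 nm^2

69465.92


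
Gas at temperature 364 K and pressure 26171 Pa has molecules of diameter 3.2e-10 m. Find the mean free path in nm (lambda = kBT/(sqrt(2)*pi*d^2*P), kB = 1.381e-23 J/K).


Mean free path: lambda = kB*T / (sqrt(2) * pi * d^2 * P)
lambda = 1.381e-23 * 364 / (sqrt(2) * pi * (3.2e-10)^2 * 26171)
lambda = 4.22192e-07 m
lambda = 422.19 nm

422.19


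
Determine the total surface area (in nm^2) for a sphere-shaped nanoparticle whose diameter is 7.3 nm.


Radius r = 7.3/2 = 3.65 nm
Surface area SA = 4 * pi * r^2
SA = 4 * pi * (3.65)^2
SA = 167.42 nm^2

167.42


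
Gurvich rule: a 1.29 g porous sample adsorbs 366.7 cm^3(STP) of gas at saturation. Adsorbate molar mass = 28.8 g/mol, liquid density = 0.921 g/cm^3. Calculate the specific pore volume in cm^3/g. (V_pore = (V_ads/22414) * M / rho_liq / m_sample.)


Moles adsorbed n = V_ads / 22414 = 366.7 / 22414 = 1.636031e-02 mol
Liquid volume V_liq = n * M / rho_liq = 1.636031e-02 * 28.8 / 0.921 = 0.51159 cm^3
Specific pore volume V_pore = V_liq / m_sample = 0.51159 / 1.29
V_pore = 0.3966 cm^3/g

0.3966


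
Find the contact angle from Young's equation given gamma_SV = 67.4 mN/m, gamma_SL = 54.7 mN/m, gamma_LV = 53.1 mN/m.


cos(theta) = (gamma_SV - gamma_SL) / gamma_LV
cos(theta) = (67.4 - 54.7) / 53.1
cos(theta) = 0.239171
theta = arccos(0.239171) = 76.16 degrees

76.16


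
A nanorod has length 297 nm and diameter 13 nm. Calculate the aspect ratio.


Aspect ratio AR = length / diameter
AR = 297 / 13
AR = 22.85

22.85


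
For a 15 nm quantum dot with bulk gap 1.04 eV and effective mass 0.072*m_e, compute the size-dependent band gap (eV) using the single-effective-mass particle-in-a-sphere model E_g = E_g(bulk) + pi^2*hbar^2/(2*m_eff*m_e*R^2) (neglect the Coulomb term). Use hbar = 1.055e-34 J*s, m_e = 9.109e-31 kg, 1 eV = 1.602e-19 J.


Radius R = 15/2 nm = 7.5e-09 m
Confinement energy dE = pi^2 * hbar^2 / (2 * m_eff * m_e * R^2)
dE = pi^2 * (1.055e-34)^2 / (2 * 0.072 * 9.109e-31 * (7.5e-09)^2) J, divided by 1.602e-19 J/eV
dE = 0.0929 eV
Total band gap = E_g(bulk) + dE = 1.04 + 0.0929 = 1.1329 eV

1.1329


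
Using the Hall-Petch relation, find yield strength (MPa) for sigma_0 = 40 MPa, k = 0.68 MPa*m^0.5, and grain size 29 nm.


d = 29 nm = 2.9e-08 m
sqrt(d) = 0.0001702939
Hall-Petch contribution = k / sqrt(d) = 0.68 / 0.0001702939 = 3993.1 MPa
sigma = sigma_0 + k/sqrt(d) = 40 + 3993.1 = 4033.1 MPa

4033.1


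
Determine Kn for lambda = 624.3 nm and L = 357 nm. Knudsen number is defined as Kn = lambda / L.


Knudsen number Kn = lambda / L
Kn = 624.3 / 357
Kn = 1.7487

1.7487


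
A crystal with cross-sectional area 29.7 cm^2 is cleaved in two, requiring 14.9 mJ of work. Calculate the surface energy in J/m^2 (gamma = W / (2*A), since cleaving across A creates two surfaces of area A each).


Convert: A = 29.7 cm^2 = 0.00297 m^2, W = 14.9 mJ = 0.0149 J
Cleaving exposes two faces of area A, so total new surface = 2*A and gamma = W / (2*A)
gamma = 0.0149 / (2 * 0.00297)
gamma = 2.508 J/m^2

2.508


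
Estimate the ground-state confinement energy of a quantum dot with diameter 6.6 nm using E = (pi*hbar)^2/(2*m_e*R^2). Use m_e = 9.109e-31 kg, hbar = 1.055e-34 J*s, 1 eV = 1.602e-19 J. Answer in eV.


Radius R = 6.6/2 = 3.3 nm = 3.3e-09 m
E = (pi * 1.055e-34)^2 / (2 * 9.109e-31 * (3.3e-09)^2)
E(J) = 5.53702e-21
E = E(J) / 1.602e-19 = 0.0346 eV

0.0346


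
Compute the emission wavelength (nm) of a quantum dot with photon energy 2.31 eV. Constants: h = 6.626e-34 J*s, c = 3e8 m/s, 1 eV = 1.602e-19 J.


Convert energy: E = 2.31 eV = 2.31 * 1.602e-19 = 3.70062e-19 J
lambda = h*c / E = 6.626e-34 * 3e8 / 3.70062e-19
lambda = 5.37153e-07 m = 537.2 nm

537.2


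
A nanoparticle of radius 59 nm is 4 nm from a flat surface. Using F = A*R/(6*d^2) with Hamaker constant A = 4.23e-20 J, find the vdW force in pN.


Convert to SI: R = 59 nm = 5.9e-08 m, d = 4 nm = 4e-09 m
F = A * R / (6 * d^2)
F = 4.23e-20 * 5.9e-08 / (6 * (4e-09)^2)
F = 2.59969e-11 N = 25.997 pN

25.997


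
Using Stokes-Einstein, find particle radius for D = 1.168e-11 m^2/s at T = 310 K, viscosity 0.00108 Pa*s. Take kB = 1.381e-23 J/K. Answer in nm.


Stokes-Einstein: R = kB*T / (6*pi*eta*D)
R = 1.381e-23 * 310 / (6 * pi * 0.00108 * 1.168e-11)
R = 1.80048e-08 m = 18.0 nm

18.0


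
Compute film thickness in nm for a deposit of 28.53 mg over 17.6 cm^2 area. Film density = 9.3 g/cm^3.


Convert: m = 28.53 mg = 2.8530e-05 kg, A = 17.6 cm^2 = 1.7600e-03 m^2, rho = 9.3 g/cm^3 = 9300 kg/m^3
t = m / (A * rho)
t = 2.8530e-05 / (1.7600e-03 * 9300)
t = 1.7430e-06 m = 1743.0 nm

1743.0


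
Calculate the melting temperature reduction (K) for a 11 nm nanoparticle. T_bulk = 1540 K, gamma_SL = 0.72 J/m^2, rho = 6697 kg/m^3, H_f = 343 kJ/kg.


Radius R = 11/2 = 5.5 nm = 5.5e-09 m
Convert H_f = 343 kJ/kg = 343000 J/kg
dT = 2 * gamma_SL * T_bulk / (rho * H_f * R)
dT = 2 * 0.72 * 1540 / (6697 * 343000 * 5.5e-09)
dT = 175.5 K

175.5


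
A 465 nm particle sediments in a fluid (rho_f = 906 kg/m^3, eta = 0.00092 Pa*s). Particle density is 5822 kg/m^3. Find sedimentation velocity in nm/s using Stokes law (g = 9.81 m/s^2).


Radius R = 465/2 nm = 2.325e-07 m
Density difference = 5822 - 906 = 4916 kg/m^3
v = 2 * R^2 * (rho_p - rho_f) * g / (9 * eta)
v = 2 * (2.325e-07)^2 * 4916 * 9.81 / (9 * 0.00092)
v = 6.2969e-07 m/s = 629.6895 nm/s

629.6895


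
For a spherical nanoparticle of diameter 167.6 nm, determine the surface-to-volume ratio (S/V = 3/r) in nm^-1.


Radius r = 167.6/2 = 83.8 nm
S/V = 3 / r = 3 / 83.8
S/V = 0.0358 nm^-1

0.0358


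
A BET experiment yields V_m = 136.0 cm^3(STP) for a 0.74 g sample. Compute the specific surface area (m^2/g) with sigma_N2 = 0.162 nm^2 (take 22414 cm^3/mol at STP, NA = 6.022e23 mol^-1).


Number of moles in monolayer = V_m / 22414 = 136.0 / 22414 = 0.00606764
Number of molecules = moles * NA = 0.00606764 * 6.022e23
SA = molecules * sigma / mass
SA = (136.0 / 22414) * 6.022e23 * 0.162e-18 / 0.74
SA = 799.9 m^2/g

799.9


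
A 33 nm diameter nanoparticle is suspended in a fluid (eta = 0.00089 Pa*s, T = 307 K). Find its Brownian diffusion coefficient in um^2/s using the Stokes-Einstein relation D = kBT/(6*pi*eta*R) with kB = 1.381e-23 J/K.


Radius R = 33/2 = 16.5 nm = 1.65e-08 m
D = kB*T / (6*pi*eta*R)
D = 1.381e-23 * 307 / (6 * pi * 0.00089 * 1.65e-08)
D = 1.53164e-11 m^2/s = 15.316 um^2/s

15.316


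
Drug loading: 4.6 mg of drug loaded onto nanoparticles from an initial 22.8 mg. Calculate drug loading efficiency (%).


Drug loading efficiency = (drug loaded / drug initial) * 100
DLE = 4.6 / 22.8 * 100
DLE = 0.2018 * 100
DLE = 20.18%

20.18


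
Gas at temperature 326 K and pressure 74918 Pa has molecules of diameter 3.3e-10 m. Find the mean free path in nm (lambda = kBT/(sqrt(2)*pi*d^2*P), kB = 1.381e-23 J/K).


Mean free path: lambda = kB*T / (sqrt(2) * pi * d^2 * P)
lambda = 1.381e-23 * 326 / (sqrt(2) * pi * (3.3e-10)^2 * 74918)
lambda = 1.24203e-07 m
lambda = 124.2 nm

124.2


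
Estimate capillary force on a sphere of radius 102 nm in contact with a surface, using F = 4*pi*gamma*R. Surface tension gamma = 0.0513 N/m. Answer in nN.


Convert radius: R = 102 nm = 1.02e-07 m
F = 4 * pi * gamma * R
F = 4 * pi * 0.0513 * 1.02e-07
F = 6.57548e-08 N = 65.7548 nN

65.7548


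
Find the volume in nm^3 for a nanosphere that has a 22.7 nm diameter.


Radius r = 22.7/2 = 11.35 nm
Volume V = (4/3) * pi * r^3
V = (4/3) * pi * (11.35)^3
V = 6124.58 nm^3

6124.58


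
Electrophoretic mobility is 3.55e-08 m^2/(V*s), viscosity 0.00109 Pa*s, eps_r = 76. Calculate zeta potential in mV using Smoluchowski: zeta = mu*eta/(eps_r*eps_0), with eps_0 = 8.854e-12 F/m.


Smoluchowski equation: zeta = mu * eta / (eps_r * eps_0)
zeta = 3.55e-08 * 0.00109 / (76 * 8.854e-12)
zeta = 0.057504 V = 57.5 mV

57.5


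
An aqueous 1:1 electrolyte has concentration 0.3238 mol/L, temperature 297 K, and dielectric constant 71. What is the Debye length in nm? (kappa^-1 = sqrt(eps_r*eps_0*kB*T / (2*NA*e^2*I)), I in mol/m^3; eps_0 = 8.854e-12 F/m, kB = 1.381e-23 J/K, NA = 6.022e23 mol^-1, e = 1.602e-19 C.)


Ionic strength I = 0.3238 * 1^2 * 1000 = 323.8 mol/m^3
kappa^-1 = sqrt(71 * 8.854e-12 * 1.381e-23 * 297 / (2 * 6.022e23 * (1.602e-19)^2 * 323.8))
kappa^-1 = 0.508 nm

0.508


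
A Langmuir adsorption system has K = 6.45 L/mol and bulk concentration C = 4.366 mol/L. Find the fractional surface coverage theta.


Langmuir isotherm: theta = K*C / (1 + K*C)
K*C = 6.45 * 4.366 = 28.1607
theta = 28.1607 / (1 + 28.1607) = 28.1607 / 29.1607
theta = 0.9657

0.9657


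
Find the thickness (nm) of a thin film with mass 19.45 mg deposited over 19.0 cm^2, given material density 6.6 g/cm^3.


Convert: m = 19.45 mg = 1.9450e-05 kg, A = 19.0 cm^2 = 1.9000e-03 m^2, rho = 6.6 g/cm^3 = 6600 kg/m^3
t = m / (A * rho)
t = 1.9450e-05 / (1.9000e-03 * 6600)
t = 1.5510e-06 m = 1551.0 nm

1551.0


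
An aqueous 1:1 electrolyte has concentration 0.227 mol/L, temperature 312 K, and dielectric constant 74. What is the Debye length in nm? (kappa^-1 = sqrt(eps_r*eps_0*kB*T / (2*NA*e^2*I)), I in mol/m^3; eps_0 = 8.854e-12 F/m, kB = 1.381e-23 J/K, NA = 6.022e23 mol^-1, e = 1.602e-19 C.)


Ionic strength I = 0.227 * 1^2 * 1000 = 227 mol/m^3
kappa^-1 = sqrt(74 * 8.854e-12 * 1.381e-23 * 312 / (2 * 6.022e23 * (1.602e-19)^2 * 227))
kappa^-1 = 0.634 nm

0.634


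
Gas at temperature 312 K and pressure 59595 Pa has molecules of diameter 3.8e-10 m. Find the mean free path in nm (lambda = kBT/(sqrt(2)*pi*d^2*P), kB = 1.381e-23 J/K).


Mean free path: lambda = kB*T / (sqrt(2) * pi * d^2 * P)
lambda = 1.381e-23 * 312 / (sqrt(2) * pi * (3.8e-10)^2 * 59595)
lambda = 1.12695e-07 m
lambda = 112.7 nm

112.7


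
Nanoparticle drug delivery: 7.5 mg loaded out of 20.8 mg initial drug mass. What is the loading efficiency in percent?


Drug loading efficiency = (drug loaded / drug initial) * 100
DLE = 7.5 / 20.8 * 100
DLE = 0.3606 * 100
DLE = 36.06%

36.06


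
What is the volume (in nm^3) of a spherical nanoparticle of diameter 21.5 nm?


Radius r = 21.5/2 = 10.75 nm
Volume V = (4/3) * pi * r^3
V = (4/3) * pi * (10.75)^3
V = 5203.72 nm^3

5203.72


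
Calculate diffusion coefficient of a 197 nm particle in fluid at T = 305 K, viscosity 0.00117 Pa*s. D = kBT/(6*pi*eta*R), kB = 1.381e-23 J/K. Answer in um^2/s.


Radius R = 197/2 = 98.5 nm = 9.85e-08 m
D = kB*T / (6*pi*eta*R)
D = 1.381e-23 * 305 / (6 * pi * 0.00117 * 9.85e-08)
D = 1.93897e-12 m^2/s = 1.939 um^2/s

1.939


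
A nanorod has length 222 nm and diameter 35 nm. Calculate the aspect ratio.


Aspect ratio AR = length / diameter
AR = 222 / 35
AR = 6.34

6.34


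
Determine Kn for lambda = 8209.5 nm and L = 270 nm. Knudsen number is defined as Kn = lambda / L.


Knudsen number Kn = lambda / L
Kn = 8209.5 / 270
Kn = 30.4056

30.4056


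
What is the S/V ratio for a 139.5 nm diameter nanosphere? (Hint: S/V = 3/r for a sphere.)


Radius r = 139.5/2 = 69.75 nm
S/V = 3 / r = 3 / 69.75
S/V = 0.043 nm^-1

0.043


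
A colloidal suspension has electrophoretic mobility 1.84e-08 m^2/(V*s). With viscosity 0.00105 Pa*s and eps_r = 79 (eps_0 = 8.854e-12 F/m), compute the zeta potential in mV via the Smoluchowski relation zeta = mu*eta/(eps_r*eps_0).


Smoluchowski equation: zeta = mu * eta / (eps_r * eps_0)
zeta = 1.84e-08 * 0.00105 / (79 * 8.854e-12)
zeta = 0.027621 V = 27.62 mV

27.62


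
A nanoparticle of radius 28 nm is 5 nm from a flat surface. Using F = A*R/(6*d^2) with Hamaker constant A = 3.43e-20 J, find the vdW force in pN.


Convert to SI: R = 28 nm = 2.8e-08 m, d = 5 nm = 5e-09 m
F = A * R / (6 * d^2)
F = 3.43e-20 * 2.8e-08 / (6 * (5e-09)^2)
F = 6.40267e-12 N = 6.403 pN

6.403


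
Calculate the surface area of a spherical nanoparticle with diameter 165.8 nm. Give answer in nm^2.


Radius r = 165.8/2 = 82.9 nm
Surface area SA = 4 * pi * r^2
SA = 4 * pi * (82.9)^2
SA = 86361.25 nm^2

86361.25


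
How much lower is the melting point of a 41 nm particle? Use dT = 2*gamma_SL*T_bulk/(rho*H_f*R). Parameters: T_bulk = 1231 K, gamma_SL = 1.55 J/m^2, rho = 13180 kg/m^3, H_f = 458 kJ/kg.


Radius R = 41/2 = 20.5 nm = 2.05e-08 m
Convert H_f = 458 kJ/kg = 458000 J/kg
dT = 2 * gamma_SL * T_bulk / (rho * H_f * R)
dT = 2 * 1.55 * 1231 / (13180 * 458000 * 2.05e-08)
dT = 30.8 K

30.8


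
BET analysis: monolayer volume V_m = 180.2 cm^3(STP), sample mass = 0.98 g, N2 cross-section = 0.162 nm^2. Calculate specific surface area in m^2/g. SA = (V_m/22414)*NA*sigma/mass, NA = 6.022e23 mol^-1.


Number of moles in monolayer = V_m / 22414 = 180.2 / 22414 = 0.00803962
Number of molecules = moles * NA = 0.00803962 * 6.022e23
SA = molecules * sigma / mass
SA = (180.2 / 22414) * 6.022e23 * 0.162e-18 / 0.98
SA = 800.3 m^2/g

800.3


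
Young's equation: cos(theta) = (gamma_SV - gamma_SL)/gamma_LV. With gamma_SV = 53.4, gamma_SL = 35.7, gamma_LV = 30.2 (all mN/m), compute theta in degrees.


cos(theta) = (gamma_SV - gamma_SL) / gamma_LV
cos(theta) = (53.4 - 35.7) / 30.2
cos(theta) = 0.586093
theta = arccos(0.586093) = 54.12 degrees

54.12


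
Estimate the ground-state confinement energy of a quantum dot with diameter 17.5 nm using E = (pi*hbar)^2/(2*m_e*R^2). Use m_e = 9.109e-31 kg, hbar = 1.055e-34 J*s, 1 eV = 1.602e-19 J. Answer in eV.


Radius R = 17.5/2 = 8.75 nm = 8.75e-09 m
E = (pi * 1.055e-34)^2 / (2 * 9.109e-31 * (8.75e-09)^2)
E(J) = 7.87568e-22
E = E(J) / 1.602e-19 = 0.0049 eV

0.0049


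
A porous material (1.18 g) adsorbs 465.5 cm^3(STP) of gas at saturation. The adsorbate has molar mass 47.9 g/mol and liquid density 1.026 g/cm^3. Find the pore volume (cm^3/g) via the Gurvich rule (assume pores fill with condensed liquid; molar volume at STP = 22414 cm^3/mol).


Moles adsorbed n = V_ads / 22414 = 465.5 / 22414 = 2.076827e-02 mol
Liquid volume V_liq = n * M / rho_liq = 2.076827e-02 * 47.9 / 1.026 = 0.96959 cm^3
Specific pore volume V_pore = V_liq / m_sample = 0.96959 / 1.18
V_pore = 0.8217 cm^3/g

0.8217


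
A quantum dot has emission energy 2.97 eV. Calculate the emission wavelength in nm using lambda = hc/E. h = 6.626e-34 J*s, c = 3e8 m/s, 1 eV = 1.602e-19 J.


Convert energy: E = 2.97 eV = 2.97 * 1.602e-19 = 4.75794e-19 J
lambda = h*c / E = 6.626e-34 * 3e8 / 4.75794e-19
lambda = 4.17786e-07 m = 417.8 nm

417.8


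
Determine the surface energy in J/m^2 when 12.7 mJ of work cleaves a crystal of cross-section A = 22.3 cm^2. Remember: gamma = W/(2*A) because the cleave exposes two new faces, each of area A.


Convert: A = 22.3 cm^2 = 0.00223 m^2, W = 12.7 mJ = 0.0127 J
Cleaving exposes two faces of area A, so total new surface = 2*A and gamma = W / (2*A)
gamma = 0.0127 / (2 * 0.00223)
gamma = 2.848 J/m^2

2.848


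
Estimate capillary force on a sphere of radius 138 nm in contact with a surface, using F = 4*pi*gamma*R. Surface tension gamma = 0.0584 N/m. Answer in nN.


Convert radius: R = 138 nm = 1.38e-07 m
F = 4 * pi * gamma * R
F = 4 * pi * 0.0584 * 1.38e-07
F = 1.01275e-07 N = 101.2749 nN

101.2749


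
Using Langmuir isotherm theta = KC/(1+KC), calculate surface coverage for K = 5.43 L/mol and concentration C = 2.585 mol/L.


Langmuir isotherm: theta = K*C / (1 + K*C)
K*C = 5.43 * 2.585 = 14.03655
theta = 14.03655 / (1 + 14.03655) = 14.03655 / 15.03655
theta = 0.9335

0.9335


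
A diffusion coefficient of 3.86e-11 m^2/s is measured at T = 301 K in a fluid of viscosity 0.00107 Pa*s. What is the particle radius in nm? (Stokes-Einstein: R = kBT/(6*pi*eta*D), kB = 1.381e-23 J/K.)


Stokes-Einstein: R = kB*T / (6*pi*eta*D)
R = 1.381e-23 * 301 / (6 * pi * 0.00107 * 3.86e-11)
R = 5.33934e-09 m = 5.34 nm

5.34


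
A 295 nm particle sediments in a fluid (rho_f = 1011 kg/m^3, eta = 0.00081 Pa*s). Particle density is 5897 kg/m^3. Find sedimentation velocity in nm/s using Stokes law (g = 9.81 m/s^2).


Radius R = 295/2 nm = 1.475e-07 m
Density difference = 5897 - 1011 = 4886 kg/m^3
v = 2 * R^2 * (rho_p - rho_f) * g / (9 * eta)
v = 2 * (1.475e-07)^2 * 4886 * 9.81 / (9 * 0.00081)
v = 2.86094e-07 m/s = 286.0942 nm/s

286.0942


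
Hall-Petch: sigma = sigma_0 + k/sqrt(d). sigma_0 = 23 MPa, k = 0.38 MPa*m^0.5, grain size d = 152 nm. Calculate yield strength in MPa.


d = 152 nm = 1.52e-07 m
sqrt(d) = 0.0003898718
Hall-Petch contribution = k / sqrt(d) = 0.38 / 0.0003898718 = 974.7 MPa
sigma = sigma_0 + k/sqrt(d) = 23 + 974.7 = 997.7 MPa

997.7


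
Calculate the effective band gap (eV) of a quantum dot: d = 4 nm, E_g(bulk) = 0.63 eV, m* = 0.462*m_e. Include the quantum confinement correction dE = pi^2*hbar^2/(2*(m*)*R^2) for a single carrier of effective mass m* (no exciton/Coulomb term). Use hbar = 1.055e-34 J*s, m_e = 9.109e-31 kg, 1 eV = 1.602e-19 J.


Radius R = 4/2 nm = 2e-09 m
Confinement energy dE = pi^2 * hbar^2 / (2 * m_eff * m_e * R^2)
dE = pi^2 * (1.055e-34)^2 / (2 * 0.462 * 9.109e-31 * (2e-09)^2) J, divided by 1.602e-19 J/eV
dE = 0.2037 eV
Total band gap = E_g(bulk) + dE = 0.63 + 0.2037 = 0.8337 eV

0.8337


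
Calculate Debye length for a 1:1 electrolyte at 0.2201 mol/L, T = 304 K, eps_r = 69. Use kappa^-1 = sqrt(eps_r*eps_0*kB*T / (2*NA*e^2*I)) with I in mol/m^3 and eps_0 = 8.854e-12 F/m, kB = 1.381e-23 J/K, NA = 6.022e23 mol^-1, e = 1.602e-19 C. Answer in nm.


Ionic strength I = 0.2201 * 1^2 * 1000 = 220.1 mol/m^3
kappa^-1 = sqrt(69 * 8.854e-12 * 1.381e-23 * 304 / (2 * 6.022e23 * (1.602e-19)^2 * 220.1))
kappa^-1 = 0.614 nm

0.614


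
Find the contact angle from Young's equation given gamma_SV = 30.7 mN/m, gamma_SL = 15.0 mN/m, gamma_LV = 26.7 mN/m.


cos(theta) = (gamma_SV - gamma_SL) / gamma_LV
cos(theta) = (30.7 - 15.0) / 26.7
cos(theta) = 0.588015
theta = arccos(0.588015) = 53.98 degrees

53.98


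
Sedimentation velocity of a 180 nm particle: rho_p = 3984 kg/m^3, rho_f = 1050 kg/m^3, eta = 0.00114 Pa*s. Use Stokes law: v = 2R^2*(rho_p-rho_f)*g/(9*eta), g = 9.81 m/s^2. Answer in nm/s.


Radius R = 180/2 nm = 9e-08 m
Density difference = 3984 - 1050 = 2934 kg/m^3
v = 2 * R^2 * (rho_p - rho_f) * g / (9 * eta)
v = 2 * (9e-08)^2 * 2934 * 9.81 / (9 * 0.00114)
v = 4.54461e-08 m/s = 45.4461 nm/s

45.4461


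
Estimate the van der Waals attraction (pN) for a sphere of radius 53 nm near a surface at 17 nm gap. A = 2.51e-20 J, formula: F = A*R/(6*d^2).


Convert to SI: R = 53 nm = 5.3e-08 m, d = 17 nm = 1.7e-08 m
F = A * R / (6 * d^2)
F = 2.51e-20 * 5.3e-08 / (6 * (1.7e-08)^2)
F = 7.67186e-13 N = 0.767 pN

0.767


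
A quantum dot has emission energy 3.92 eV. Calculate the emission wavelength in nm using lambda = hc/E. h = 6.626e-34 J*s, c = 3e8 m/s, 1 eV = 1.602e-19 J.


Convert energy: E = 3.92 eV = 3.92 * 1.602e-19 = 6.27984e-19 J
lambda = h*c / E = 6.626e-34 * 3e8 / 6.27984e-19
lambda = 3.16537e-07 m = 316.5 nm

316.5


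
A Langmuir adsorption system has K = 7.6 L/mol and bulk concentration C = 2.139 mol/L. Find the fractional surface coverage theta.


Langmuir isotherm: theta = K*C / (1 + K*C)
K*C = 7.6 * 2.139 = 16.2564
theta = 16.2564 / (1 + 16.2564) = 16.2564 / 17.2564
theta = 0.9421

0.9421


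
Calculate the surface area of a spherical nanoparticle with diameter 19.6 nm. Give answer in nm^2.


Radius r = 19.6/2 = 9.8 nm
Surface area SA = 4 * pi * r^2
SA = 4 * pi * (9.8)^2
SA = 1206.87 nm^2

1206.87


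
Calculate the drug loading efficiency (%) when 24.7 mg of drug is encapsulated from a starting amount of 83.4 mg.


Drug loading efficiency = (drug loaded / drug initial) * 100
DLE = 24.7 / 83.4 * 100
DLE = 0.2962 * 100
DLE = 29.62%

29.62


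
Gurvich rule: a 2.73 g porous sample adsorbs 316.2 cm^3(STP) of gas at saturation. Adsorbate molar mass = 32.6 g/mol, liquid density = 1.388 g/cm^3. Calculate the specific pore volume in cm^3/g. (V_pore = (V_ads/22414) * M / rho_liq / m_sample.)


Moles adsorbed n = V_ads / 22414 = 316.2 / 22414 = 1.410725e-02 mol
Liquid volume V_liq = n * M / rho_liq = 1.410725e-02 * 32.6 / 1.388 = 0.33134 cm^3
Specific pore volume V_pore = V_liq / m_sample = 0.33134 / 2.73
V_pore = 0.1214 cm^3/g

0.1214


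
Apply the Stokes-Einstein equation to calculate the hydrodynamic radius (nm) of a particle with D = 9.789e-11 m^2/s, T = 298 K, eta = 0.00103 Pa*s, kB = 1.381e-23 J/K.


Stokes-Einstein: R = kB*T / (6*pi*eta*D)
R = 1.381e-23 * 298 / (6 * pi * 0.00103 * 9.789e-11)
R = 2.16538e-09 m = 2.17 nm

2.17


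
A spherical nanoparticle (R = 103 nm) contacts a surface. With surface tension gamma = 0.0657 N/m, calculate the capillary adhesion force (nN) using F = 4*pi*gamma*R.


Convert radius: R = 103 nm = 1.03e-07 m
F = 4 * pi * gamma * R
F = 4 * pi * 0.0657 * 1.03e-07
F = 8.50379e-08 N = 85.0379 nN

85.0379


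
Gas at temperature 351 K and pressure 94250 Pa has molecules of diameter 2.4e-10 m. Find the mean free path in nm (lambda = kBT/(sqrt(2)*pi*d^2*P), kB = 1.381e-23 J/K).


Mean free path: lambda = kB*T / (sqrt(2) * pi * d^2 * P)
lambda = 1.381e-23 * 351 / (sqrt(2) * pi * (2.4e-10)^2 * 94250)
lambda = 2.0097e-07 m
lambda = 200.97 nm

200.97


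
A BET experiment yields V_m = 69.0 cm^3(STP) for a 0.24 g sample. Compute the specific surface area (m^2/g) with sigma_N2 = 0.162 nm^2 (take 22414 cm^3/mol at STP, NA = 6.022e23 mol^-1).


Number of moles in monolayer = V_m / 22414 = 69.0 / 22414 = 0.00307843
Number of molecules = moles * NA = 0.00307843 * 6.022e23
SA = molecules * sigma / mass
SA = (69.0 / 22414) * 6.022e23 * 0.162e-18 / 0.24
SA = 1251.3 m^2/g

1251.3


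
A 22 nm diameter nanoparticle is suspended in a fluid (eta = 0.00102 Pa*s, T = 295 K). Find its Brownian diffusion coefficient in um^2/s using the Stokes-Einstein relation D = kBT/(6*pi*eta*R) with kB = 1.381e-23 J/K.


Radius R = 22/2 = 11 nm = 1.1e-08 m
D = kB*T / (6*pi*eta*R)
D = 1.381e-23 * 295 / (6 * pi * 0.00102 * 1.1e-08)
D = 1.92629e-11 m^2/s = 19.263 um^2/s

19.263


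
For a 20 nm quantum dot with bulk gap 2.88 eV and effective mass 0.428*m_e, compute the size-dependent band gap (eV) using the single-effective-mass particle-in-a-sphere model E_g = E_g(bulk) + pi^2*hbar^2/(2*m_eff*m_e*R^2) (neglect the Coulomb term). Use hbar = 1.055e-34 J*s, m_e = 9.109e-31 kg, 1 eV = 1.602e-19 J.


Radius R = 20/2 nm = 1e-08 m
Confinement energy dE = pi^2 * hbar^2 / (2 * m_eff * m_e * R^2)
dE = pi^2 * (1.055e-34)^2 / (2 * 0.428 * 9.109e-31 * (1e-08)^2) J, divided by 1.602e-19 J/eV
dE = 0.0088 eV
Total band gap = E_g(bulk) + dE = 2.88 + 0.0088 = 2.8888 eV

2.8888


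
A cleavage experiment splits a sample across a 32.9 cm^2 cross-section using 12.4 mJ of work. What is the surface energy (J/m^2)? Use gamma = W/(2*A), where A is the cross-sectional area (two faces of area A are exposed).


Convert: A = 32.9 cm^2 = 0.00329 m^2, W = 12.4 mJ = 0.0124 J
Cleaving exposes two faces of area A, so total new surface = 2*A and gamma = W / (2*A)
gamma = 0.0124 / (2 * 0.00329)
gamma = 1.884 J/m^2

1.884


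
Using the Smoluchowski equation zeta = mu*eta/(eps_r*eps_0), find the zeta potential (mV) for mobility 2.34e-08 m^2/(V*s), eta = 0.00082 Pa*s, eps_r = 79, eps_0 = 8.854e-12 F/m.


Smoluchowski equation: zeta = mu * eta / (eps_r * eps_0)
zeta = 2.34e-08 * 0.00082 / (79 * 8.854e-12)
zeta = 0.027432 V = 27.43 mV

27.43


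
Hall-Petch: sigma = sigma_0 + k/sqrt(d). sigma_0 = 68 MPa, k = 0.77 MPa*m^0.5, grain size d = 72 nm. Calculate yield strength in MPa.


d = 72 nm = 7.2e-08 m
sqrt(d) = 0.0002683282
Hall-Petch contribution = k / sqrt(d) = 0.77 / 0.0002683282 = 2869.6 MPa
sigma = sigma_0 + k/sqrt(d) = 68 + 2869.6 = 2937.6 MPa

2937.6


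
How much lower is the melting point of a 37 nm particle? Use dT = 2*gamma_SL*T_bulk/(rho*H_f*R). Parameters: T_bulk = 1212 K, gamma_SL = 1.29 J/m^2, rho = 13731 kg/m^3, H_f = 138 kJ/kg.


Radius R = 37/2 = 18.5 nm = 1.85e-08 m
Convert H_f = 138 kJ/kg = 138000 J/kg
dT = 2 * gamma_SL * T_bulk / (rho * H_f * R)
dT = 2 * 1.29 * 1212 / (13731 * 138000 * 1.85e-08)
dT = 89.2 K

89.2


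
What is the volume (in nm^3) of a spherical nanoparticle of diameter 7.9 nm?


Radius r = 7.9/2 = 3.95 nm
Volume V = (4/3) * pi * r^3
V = (4/3) * pi * (3.95)^3
V = 258.15 nm^3

258.15


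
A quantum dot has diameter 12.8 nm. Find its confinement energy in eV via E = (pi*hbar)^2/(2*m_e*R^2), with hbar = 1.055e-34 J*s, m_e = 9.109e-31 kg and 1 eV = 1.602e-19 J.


Radius R = 12.8/2 = 6.4 nm = 6.4e-09 m
E = (pi * 1.055e-34)^2 / (2 * 9.109e-31 * (6.4e-09)^2)
E(J) = 1.47212e-21
E = E(J) / 1.602e-19 = 0.0092 eV

0.0092


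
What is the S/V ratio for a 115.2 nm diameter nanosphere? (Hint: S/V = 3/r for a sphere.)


Radius r = 115.2/2 = 57.6 nm
S/V = 3 / r = 3 / 57.6
S/V = 0.0521 nm^-1

0.0521


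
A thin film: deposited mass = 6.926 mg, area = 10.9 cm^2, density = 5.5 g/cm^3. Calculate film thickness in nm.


Convert: m = 6.926 mg = 6.9260e-06 kg, A = 10.9 cm^2 = 1.0900e-03 m^2, rho = 5.5 g/cm^3 = 5500 kg/m^3
t = m / (A * rho)
t = 6.9260e-06 / (1.0900e-03 * 5500)
t = 1.1553e-06 m = 1155.3 nm

1155.3


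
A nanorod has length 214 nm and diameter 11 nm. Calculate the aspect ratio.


Aspect ratio AR = length / diameter
AR = 214 / 11
AR = 19.45

19.45


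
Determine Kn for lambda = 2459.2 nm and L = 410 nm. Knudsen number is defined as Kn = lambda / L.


Knudsen number Kn = lambda / L
Kn = 2459.2 / 410
Kn = 5.998

5.998


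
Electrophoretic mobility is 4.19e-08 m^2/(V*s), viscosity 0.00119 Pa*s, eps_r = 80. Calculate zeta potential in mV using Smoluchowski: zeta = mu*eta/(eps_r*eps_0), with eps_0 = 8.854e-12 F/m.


Smoluchowski equation: zeta = mu * eta / (eps_r * eps_0)
zeta = 4.19e-08 * 0.00119 / (80 * 8.854e-12)
zeta = 0.070393 V = 70.39 mV

70.39


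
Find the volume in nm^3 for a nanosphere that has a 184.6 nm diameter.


Radius r = 184.6/2 = 92.3 nm
Volume V = (4/3) * pi * r^3
V = (4/3) * pi * (92.3)^3
V = 3293773.36 nm^3

3293773.36


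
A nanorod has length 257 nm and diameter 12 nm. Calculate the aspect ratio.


Aspect ratio AR = length / diameter
AR = 257 / 12
AR = 21.42

21.42


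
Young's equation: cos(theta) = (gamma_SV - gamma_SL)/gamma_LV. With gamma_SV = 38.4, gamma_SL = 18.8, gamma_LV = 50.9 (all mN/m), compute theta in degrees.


cos(theta) = (gamma_SV - gamma_SL) / gamma_LV
cos(theta) = (38.4 - 18.8) / 50.9
cos(theta) = 0.385069
theta = arccos(0.385069) = 67.35 degrees

67.35


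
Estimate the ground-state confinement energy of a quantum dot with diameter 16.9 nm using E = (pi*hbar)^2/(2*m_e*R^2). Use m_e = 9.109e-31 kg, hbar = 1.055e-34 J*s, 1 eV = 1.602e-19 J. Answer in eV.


Radius R = 16.9/2 = 8.45 nm = 8.45e-09 m
E = (pi * 1.055e-34)^2 / (2 * 9.109e-31 * (8.45e-09)^2)
E(J) = 8.44482e-22
E = E(J) / 1.602e-19 = 0.0053 eV

0.0053


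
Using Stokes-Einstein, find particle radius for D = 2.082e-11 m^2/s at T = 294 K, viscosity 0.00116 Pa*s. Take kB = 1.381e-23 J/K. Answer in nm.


Stokes-Einstein: R = kB*T / (6*pi*eta*D)
R = 1.381e-23 * 294 / (6 * pi * 0.00116 * 2.082e-11)
R = 8.91869e-09 m = 8.92 nm

8.92


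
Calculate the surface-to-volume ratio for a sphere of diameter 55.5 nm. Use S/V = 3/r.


Radius r = 55.5/2 = 27.75 nm
S/V = 3 / r = 3 / 27.75
S/V = 0.1081 nm^-1

0.1081


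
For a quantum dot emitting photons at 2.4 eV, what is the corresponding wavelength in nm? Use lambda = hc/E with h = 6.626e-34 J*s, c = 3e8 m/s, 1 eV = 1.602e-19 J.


Convert energy: E = 2.4 eV = 2.4 * 1.602e-19 = 3.8448e-19 J
lambda = h*c / E = 6.626e-34 * 3e8 / 3.8448e-19
lambda = 5.1701e-07 m = 517.0 nm

517.0


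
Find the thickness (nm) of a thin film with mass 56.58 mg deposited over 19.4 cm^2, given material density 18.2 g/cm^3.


Convert: m = 56.58 mg = 5.6580e-05 kg, A = 19.4 cm^2 = 1.9400e-03 m^2, rho = 18.2 g/cm^3 = 18200 kg/m^3
t = m / (A * rho)
t = 5.6580e-05 / (1.9400e-03 * 18200)
t = 1.6025e-06 m = 1602.5 nm

1602.5


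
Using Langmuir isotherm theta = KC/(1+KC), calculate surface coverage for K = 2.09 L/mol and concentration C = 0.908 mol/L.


Langmuir isotherm: theta = K*C / (1 + K*C)
K*C = 2.09 * 0.908 = 1.89772
theta = 1.89772 / (1 + 1.89772) = 1.89772 / 2.89772
theta = 0.6549

0.6549


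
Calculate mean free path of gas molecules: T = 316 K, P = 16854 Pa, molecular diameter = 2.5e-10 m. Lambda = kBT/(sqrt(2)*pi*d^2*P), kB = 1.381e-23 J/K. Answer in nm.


Mean free path: lambda = kB*T / (sqrt(2) * pi * d^2 * P)
lambda = 1.381e-23 * 316 / (sqrt(2) * pi * (2.5e-10)^2 * 16854)
lambda = 9.32466e-07 m
lambda = 932.47 nm

932.47


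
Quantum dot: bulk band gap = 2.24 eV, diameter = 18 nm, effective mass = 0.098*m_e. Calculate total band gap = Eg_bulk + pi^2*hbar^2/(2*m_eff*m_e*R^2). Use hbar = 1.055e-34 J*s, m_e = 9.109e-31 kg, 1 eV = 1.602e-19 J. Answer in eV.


Radius R = 18/2 nm = 9e-09 m
Confinement energy dE = pi^2 * hbar^2 / (2 * m_eff * m_e * R^2)
dE = pi^2 * (1.055e-34)^2 / (2 * 0.098 * 9.109e-31 * (9e-09)^2) J, divided by 1.602e-19 J/eV
dE = 0.0474 eV
Total band gap = E_g(bulk) + dE = 2.24 + 0.0474 = 2.2874 eV

2.2874


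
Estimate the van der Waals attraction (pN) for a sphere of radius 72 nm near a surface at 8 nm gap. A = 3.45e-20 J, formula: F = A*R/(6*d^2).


Convert to SI: R = 72 nm = 7.2e-08 m, d = 8 nm = 8e-09 m
F = A * R / (6 * d^2)
F = 3.45e-20 * 7.2e-08 / (6 * (8e-09)^2)
F = 6.46875e-12 N = 6.469 pN

6.469


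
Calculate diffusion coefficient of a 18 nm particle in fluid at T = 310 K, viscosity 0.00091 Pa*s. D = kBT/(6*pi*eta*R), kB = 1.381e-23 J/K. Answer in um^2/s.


Radius R = 18/2 = 9 nm = 9e-09 m
D = kB*T / (6*pi*eta*R)
D = 1.381e-23 * 310 / (6 * pi * 0.00091 * 9e-09)
D = 2.77313e-11 m^2/s = 27.731 um^2/s

27.731


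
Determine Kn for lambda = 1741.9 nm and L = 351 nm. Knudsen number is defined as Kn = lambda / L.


Knudsen number Kn = lambda / L
Kn = 1741.9 / 351
Kn = 4.9627

4.9627


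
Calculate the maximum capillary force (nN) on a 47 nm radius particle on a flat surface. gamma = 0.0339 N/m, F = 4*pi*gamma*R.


Convert radius: R = 47 nm = 4.7e-08 m
F = 4 * pi * gamma * R
F = 4 * pi * 0.0339 * 4.7e-08
F = 2.0022e-08 N = 20.022 nN

20.022


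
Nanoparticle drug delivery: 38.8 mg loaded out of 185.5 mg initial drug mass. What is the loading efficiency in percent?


Drug loading efficiency = (drug loaded / drug initial) * 100
DLE = 38.8 / 185.5 * 100
DLE = 0.2092 * 100
DLE = 20.92%

20.92


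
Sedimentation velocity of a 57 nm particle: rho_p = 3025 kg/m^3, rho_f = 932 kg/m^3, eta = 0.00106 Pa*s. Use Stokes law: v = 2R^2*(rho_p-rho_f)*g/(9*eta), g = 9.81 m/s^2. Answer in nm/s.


Radius R = 57/2 nm = 2.85e-08 m
Density difference = 3025 - 932 = 2093 kg/m^3
v = 2 * R^2 * (rho_p - rho_f) * g / (9 * eta)
v = 2 * (2.85e-08)^2 * 2093 * 9.81 / (9 * 0.00106)
v = 3.49631e-09 m/s = 3.4963 nm/s

3.4963


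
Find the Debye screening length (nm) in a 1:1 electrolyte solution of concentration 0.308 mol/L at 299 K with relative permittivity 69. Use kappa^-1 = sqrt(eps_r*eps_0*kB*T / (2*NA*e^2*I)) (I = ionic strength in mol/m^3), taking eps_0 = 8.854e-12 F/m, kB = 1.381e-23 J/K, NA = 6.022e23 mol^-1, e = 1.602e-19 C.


Ionic strength I = 0.308 * 1^2 * 1000 = 308 mol/m^3
kappa^-1 = sqrt(69 * 8.854e-12 * 1.381e-23 * 299 / (2 * 6.022e23 * (1.602e-19)^2 * 308))
kappa^-1 = 0.515 nm

0.515


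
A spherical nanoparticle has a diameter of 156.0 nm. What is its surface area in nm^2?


Radius r = 156.0/2 = 78 nm
Surface area SA = 4 * pi * r^2
SA = 4 * pi * (78)^2
SA = 76453.8 nm^2

76453.8


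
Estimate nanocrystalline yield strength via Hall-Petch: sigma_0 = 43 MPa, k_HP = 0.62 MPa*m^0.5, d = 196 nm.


d = 196 nm = 1.96e-07 m
sqrt(d) = 0.0004427189
Hall-Petch contribution = k / sqrt(d) = 0.62 / 0.0004427189 = 1400.4 MPa
sigma = sigma_0 + k/sqrt(d) = 43 + 1400.4 = 1443.4 MPa

1443.4


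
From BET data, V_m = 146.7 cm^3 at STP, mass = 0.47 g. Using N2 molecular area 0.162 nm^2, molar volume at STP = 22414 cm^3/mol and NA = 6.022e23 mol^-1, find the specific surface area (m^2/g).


Number of moles in monolayer = V_m / 22414 = 146.7 / 22414 = 0.00654502
Number of molecules = moles * NA = 0.00654502 * 6.022e23
SA = molecules * sigma / mass
SA = (146.7 / 22414) * 6.022e23 * 0.162e-18 / 0.47
SA = 1358.5 m^2/g

1358.5


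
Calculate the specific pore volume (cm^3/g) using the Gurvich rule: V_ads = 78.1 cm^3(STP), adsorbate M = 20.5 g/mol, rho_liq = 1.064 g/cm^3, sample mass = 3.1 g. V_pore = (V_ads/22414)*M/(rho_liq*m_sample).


Moles adsorbed n = V_ads / 22414 = 78.1 / 22414 = 3.484429e-03 mol
Liquid volume V_liq = n * M / rho_liq = 3.484429e-03 * 20.5 / 1.064 = 0.06713 cm^3
Specific pore volume V_pore = V_liq / m_sample = 0.06713 / 3.1
V_pore = 0.0217 cm^3/g

0.0217


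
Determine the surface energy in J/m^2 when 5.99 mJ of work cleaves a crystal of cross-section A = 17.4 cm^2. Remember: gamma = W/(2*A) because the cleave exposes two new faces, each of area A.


Convert: A = 17.4 cm^2 = 0.00174 m^2, W = 5.99 mJ = 0.00599 J
Cleaving exposes two faces of area A, so total new surface = 2*A and gamma = W / (2*A)
gamma = 0.00599 / (2 * 0.00174)
gamma = 1.721 J/m^2

1.721


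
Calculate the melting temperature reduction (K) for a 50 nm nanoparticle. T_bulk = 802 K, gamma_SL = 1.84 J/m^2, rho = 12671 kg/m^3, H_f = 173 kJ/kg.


Radius R = 50/2 = 25 nm = 2.5e-08 m
Convert H_f = 173 kJ/kg = 173000 J/kg
dT = 2 * gamma_SL * T_bulk / (rho * H_f * R)
dT = 2 * 1.84 * 802 / (12671 * 173000 * 2.5e-08)
dT = 53.9 K

53.9


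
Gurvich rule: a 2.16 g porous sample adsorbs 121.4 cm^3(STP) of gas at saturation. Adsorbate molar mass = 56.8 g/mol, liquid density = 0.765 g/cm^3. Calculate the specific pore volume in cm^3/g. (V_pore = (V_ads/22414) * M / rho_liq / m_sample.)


Moles adsorbed n = V_ads / 22414 = 121.4 / 22414 = 5.416258e-03 mol
Liquid volume V_liq = n * M / rho_liq = 5.416258e-03 * 56.8 / 0.765 = 0.40215 cm^3
Specific pore volume V_pore = V_liq / m_sample = 0.40215 / 2.16
V_pore = 0.1862 cm^3/g

0.1862


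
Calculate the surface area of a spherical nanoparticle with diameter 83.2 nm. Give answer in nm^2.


Radius r = 83.2/2 = 41.6 nm
Surface area SA = 4 * pi * r^2
SA = 4 * pi * (41.6)^2
SA = 21746.86 nm^2

21746.86


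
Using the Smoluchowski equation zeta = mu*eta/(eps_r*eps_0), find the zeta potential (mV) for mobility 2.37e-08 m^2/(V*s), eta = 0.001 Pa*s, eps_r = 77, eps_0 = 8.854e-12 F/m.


Smoluchowski equation: zeta = mu * eta / (eps_r * eps_0)
zeta = 2.37e-08 * 0.001 / (77 * 8.854e-12)
zeta = 0.034763 V = 34.76 mV

34.76


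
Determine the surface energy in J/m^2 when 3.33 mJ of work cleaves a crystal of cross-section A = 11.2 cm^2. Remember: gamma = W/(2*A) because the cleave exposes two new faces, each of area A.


Convert: A = 11.2 cm^2 = 0.00112 m^2, W = 3.33 mJ = 0.00333 J
Cleaving exposes two faces of area A, so total new surface = 2*A and gamma = W / (2*A)
gamma = 0.00333 / (2 * 0.00112)
gamma = 1.487 J/m^2

1.487
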